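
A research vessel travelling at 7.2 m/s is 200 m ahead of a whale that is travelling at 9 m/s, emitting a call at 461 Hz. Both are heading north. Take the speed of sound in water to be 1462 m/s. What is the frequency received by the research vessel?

462 Hz

The research vessel is ahead, so the whale is moving toward it while the research vessel is moving away from the whale.
Both move, so f' = f · (v − v_o)/(v − v_s).
f' = 461 × (1462 − 7.2)/(1462 − 9) = 461 × 1454.8/1453 ≈ 462 Hz.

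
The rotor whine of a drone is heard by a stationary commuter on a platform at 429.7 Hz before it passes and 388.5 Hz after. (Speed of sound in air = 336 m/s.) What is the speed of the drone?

f₁/f₂ = (v + v_s)/(v − v_s), so v_s = v · (f₁ − f₂)/(f₁ + f₂).
v_s = 336 × (429.7 − 388.5)/(429.7 + 388.5) = 336 × 41.2/818.2 ≈ 16.9 m/s.

16.9 m/s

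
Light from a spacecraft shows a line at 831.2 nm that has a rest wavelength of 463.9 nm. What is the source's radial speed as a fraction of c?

λ'/λ₀ = 1.7918 > 1 (redshift), so the source is receding.
λ'/λ₀ = √((1 + β)/(1 − β)) for a receding source ⇒ β = (r² − 1)/(r² + 1) with r = λ'/λ₀.
β = (3.2104 − 1)/(3.2104 + 1) ≈ 0.525.

0.525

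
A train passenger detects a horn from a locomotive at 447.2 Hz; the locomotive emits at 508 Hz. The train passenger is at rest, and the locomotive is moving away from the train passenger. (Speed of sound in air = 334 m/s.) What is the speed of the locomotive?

45 m/s

f' = f · v/(v + v_s) ⇒ v_s = v · |1 − f/f'|.
v_s = 334 × |1 − 508/447.2| = 334 × 0.136 ≈ 45 m/s.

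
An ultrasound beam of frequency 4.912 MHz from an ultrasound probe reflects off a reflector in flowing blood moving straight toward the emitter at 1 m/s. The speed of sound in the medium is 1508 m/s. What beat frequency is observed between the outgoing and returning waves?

At the reflector in flowing blood (a moving observer), f₁ = f₀ · (v + u)/v = 4.912 × 1509/1508 ≈ 4.91526 MHz.
On reflection it acts as a source moving toward the stationary detector: f₂ = f₁ · v/(v − u) = 4.91526 × 1508/1507 ≈ 4.91852 MHz.
Equivalently f₂ = f₀ · (v + u)/(v − u).
Beat frequency (with f₀ = 4912000 Hz): |f₂ − f₀| = 2u·f₀/(v − u) = 2 × 1 × 4912000/1507 ≈ 6519 Hz.

6519 Hz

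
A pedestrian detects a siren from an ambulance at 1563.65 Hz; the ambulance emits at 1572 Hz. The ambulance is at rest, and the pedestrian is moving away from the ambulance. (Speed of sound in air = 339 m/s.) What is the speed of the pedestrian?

f' = f · (v − v_o)/v ⇒ v_o = v · |f'/f − 1|.
v_o = 339 × |1563.65/1572 − 1| = 339 × 0.005312 ≈ 1.80 m/s.

1.80 m/s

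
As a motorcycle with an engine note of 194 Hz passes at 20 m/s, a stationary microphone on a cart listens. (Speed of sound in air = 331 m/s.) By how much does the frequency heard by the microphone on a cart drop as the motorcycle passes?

Approaching: f₁ = f · v/(v − v_s) = 194 × 331/311 ≈ 206.5 Hz.
Receding: f₂ = f · v/(v + v_s) = 194 × 331/351 ≈ 182.9 Hz.
Drop: f₁ − f₂ = 2f·v·v_s/(v² − v_s²) = 2 × 194 × 331 × 20/(331² − 20²) ≈ 23.5 Hz.

23.5 Hz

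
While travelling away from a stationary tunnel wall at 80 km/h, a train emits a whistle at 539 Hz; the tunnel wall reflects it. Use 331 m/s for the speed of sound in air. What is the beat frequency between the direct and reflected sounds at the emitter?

80 km/h = 22.22 m/s.
The tunnel wall receives the sound from a moving source: f₁ = f₀ · v/(v + v_e) = 539 × 331/353.22 ≈ 505.1 Hz.
On the return leg the train is a moving observer: f₂ = f₁ · (v − v_e)/v = 505.1 × 308.78/331 ≈ 471.2 Hz.
Beat against the emitted tone: |f₂ − f₀| = 2v_e·f₀/(v + v_e) = 2 × 22.22 × 539/353.22 ≈ 68 Hz.

68 Hz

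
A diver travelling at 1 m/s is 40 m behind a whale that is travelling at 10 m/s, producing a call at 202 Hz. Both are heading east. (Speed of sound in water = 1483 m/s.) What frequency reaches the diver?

The diver is behind, so the whale is moving away from it while the diver is moving toward the whale.
General Doppler shift: f' = f · (v + v_o)/(v + v_s).
f' = 202 × (1483 + 1)/(1483 + 10) = 202 × 1484/1493 ≈ 201 Hz.

201 Hz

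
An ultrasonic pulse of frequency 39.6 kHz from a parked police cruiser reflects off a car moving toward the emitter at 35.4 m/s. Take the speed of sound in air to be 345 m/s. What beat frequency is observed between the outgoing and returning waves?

9056 Hz

The car first receives the wave as a moving observer: f₁ = f₀ · (v + u)/v = 39.6 × (345 + 35.4)/345 ≈ 43.66 kHz.
On reflection it acts as a source moving toward the stationary detector: f₂ = f₁ · v/(v − u) = 43.66 × 345/309.6 ≈ 48.66 kHz.
Equivalently f₂ = f₀ · (v + u)/(v − u).
Beat frequency (with f₀ = 39600 Hz): |f₂ − f₀| = 2u·f₀/(v − u) = 2 × 35.4 × 39600/309.6 ≈ 9056 Hz.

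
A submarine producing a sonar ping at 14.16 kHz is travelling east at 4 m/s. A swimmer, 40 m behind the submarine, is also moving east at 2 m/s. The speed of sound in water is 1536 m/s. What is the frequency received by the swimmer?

14.14 kHz

The swimmer is behind, so the submarine is moving away from it while the swimmer is moving toward the submarine.
With source receding and observer approaching, f' = f · (v + v_o)/(v + v_s).
f' = 14.16 × (1536 + 2)/(1536 + 4) = 14.16 × 1538/1540 ≈ 14.14 kHz.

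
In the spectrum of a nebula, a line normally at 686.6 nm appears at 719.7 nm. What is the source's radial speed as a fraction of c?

λ'/λ₀ = 1.0482 > 1 (redshift), so the source is receding.
λ'/λ₀ = √((1 + β)/(1 − β)) for a receding source ⇒ β = (r² − 1)/(r² + 1) with r = λ'/λ₀.
β = (1.0987 − 1)/(1.0987 + 1) ≈ 0.047.

0.047c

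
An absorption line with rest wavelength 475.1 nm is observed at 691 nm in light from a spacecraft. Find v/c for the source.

0.358c

λ'/λ₀ = 1.4544 > 1 (redshift), so the source is receding.
λ'/λ₀ = √((1 + β)/(1 − β)) for a receding source ⇒ β = (r² − 1)/(r² + 1) with r = λ'/λ₀.
β = (2.1154 − 1)/(2.1154 + 1) ≈ 0.358.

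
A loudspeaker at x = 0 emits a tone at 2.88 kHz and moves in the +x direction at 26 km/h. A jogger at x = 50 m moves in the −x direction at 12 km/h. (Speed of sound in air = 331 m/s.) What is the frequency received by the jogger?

26 km/h = 7.222 m/s; 12 km/h = 3.333 m/s.
The observer lies on the +x side, so the source is heading toward the observer and the observer is heading toward the source.
Both move, so f' = f · (v + v_o)/(v − v_s).
f' = 2.88 × (331 + 3.333)/(331 − 7.222) = 2.88 × 334.33/323.78 ≈ 2.97 kHz.

2.97 kHz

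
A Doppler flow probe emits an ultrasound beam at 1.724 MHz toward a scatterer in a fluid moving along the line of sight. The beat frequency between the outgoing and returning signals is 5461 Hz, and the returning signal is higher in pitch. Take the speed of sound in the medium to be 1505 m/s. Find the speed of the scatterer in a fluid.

2.38 m/s

Double Doppler shift off a moving reflector: f₂ = f₀ · (v + u)/(v − u) (u > 0 toward emitter).
Returning signal is higher, so f₂ = f₀ + Δf = 1724000 + 5461 = 1729461 Hz.
Rearranging, u = v · (f₂ − f₀)/(f₂ + f₀) = 1505 × 5461/3453461 ≈ 2.38 m/s.
So the scatterer in a fluid is moving at 2.38 m/s toward the emitter.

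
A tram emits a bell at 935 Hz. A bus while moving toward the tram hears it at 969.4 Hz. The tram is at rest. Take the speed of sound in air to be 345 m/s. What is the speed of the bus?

12.7 m/s

f' = f · (v + v_o)/v ⇒ v_o = v · |f'/f − 1|.
v_o = 345 × |969.4/935 − 1| = 345 × 0.03679 ≈ 12.7 m/s.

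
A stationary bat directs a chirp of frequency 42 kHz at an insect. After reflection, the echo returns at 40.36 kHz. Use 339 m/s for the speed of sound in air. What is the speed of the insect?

6.8 m/s

Double Doppler shift off a moving reflector: f₂ = f₀ · (v + u)/(v − u) (u > 0 toward emitter).
Rearranging, u = v · (f₂ − f₀)/(f₂ + f₀) = 339 × -1.64/82.36 ≈ -6.8 m/s.
So the insect is moving at 6.8 m/s away from the emitter.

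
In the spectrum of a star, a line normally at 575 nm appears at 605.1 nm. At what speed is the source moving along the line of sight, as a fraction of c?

λ'/λ₀ = 1.0523 > 1 (redshift), so the source is receding.
λ'/λ₀ = √((1 + β)/(1 − β)) for a receding source ⇒ β = (r² − 1)/(r² + 1) with r = λ'/λ₀.
β = (1.1074 − 1)/(1.1074 + 1) ≈ 0.051.

0.051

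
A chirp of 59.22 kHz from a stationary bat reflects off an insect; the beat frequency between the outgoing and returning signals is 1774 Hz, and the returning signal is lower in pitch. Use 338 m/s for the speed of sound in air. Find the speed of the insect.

Double Doppler shift off a moving reflector: f₂ = f₀ · (v + u)/(v − u) (u > 0 toward emitter).
Returning signal is lower, so f₂ = f₀ − Δf = 59220 − 1774 = 57446 Hz.
Rearranging, u = v · (f₂ − f₀)/(f₂ + f₀) = 338 × -1774/116666 ≈ -5.1 m/s.
So the insect is moving at 5.1 m/s away from the emitter.

5.1 m/s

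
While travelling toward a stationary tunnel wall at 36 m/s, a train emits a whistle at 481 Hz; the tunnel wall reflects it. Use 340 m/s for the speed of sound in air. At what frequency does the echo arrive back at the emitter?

595 Hz

The tunnel wall receives the sound from a moving source: f₁ = f₀ · v/(v − v_e) = 481 × 340/304 ≈ 538 Hz.
On the return leg the train is a moving observer: f₂ = f₁ · (v + v_e)/v = 538 × 376/340 ≈ 595 Hz.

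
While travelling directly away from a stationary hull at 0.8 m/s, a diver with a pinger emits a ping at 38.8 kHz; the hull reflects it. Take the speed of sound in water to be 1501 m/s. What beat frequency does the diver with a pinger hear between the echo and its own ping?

The hull receives the sound from a moving source: f₁ = f₀ · v/(v + v_e) = 38.8 × 1501/1501.8 ≈ 38.7793 kHz.
On the return leg the diver with a pinger is a moving observer: f₂ = f₁ · (v − v_e)/v = 38.7793 × 1500.2/1501 ≈ 38.7587 kHz.
Equivalently f₂ = f₀ · (v − v_e)/(v + v_e).
Beat against the emitted tone (with f₀ = 38800 Hz): |f₂ − f₀| = 2v_e·f₀/(v + v_e) = 2 × 0.8 × 38800/1501.8 ≈ 41.3 Hz.

41.3 Hz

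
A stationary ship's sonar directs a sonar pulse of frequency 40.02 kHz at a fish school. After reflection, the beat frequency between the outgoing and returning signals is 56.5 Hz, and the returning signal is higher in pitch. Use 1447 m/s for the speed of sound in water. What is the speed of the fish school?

Double Doppler shift off a moving reflector: f₂ = f₀ · (v + u)/(v − u) (u > 0 toward emitter).
Returning signal is higher, so f₂ = f₀ + Δf = 40020 + 56.5 = 40076.5 Hz.
Rearranging, u = v · (f₂ − f₀)/(f₂ + f₀) = 1447 × 56.5/80096.5 ≈ 1.02 m/s.
So the fish school is moving at 1.02 m/s toward the emitter.

1.02 m/s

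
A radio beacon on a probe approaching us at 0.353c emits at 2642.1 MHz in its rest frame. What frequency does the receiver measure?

3820.7 MHz

Relativistic Doppler for frequency: f' = f₀ · √((1 + β)/(1 − β)).
f' = 2642.1 × √(1.3530/0.6470) = 2642.1 × 1.44609 ≈ 3820.7 MHz.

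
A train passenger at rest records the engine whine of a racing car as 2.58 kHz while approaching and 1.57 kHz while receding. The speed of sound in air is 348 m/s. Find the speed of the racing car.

f₁/f₂ = (v + v_s)/(v − v_s), so v_s = v · (f₁ − f₂)/(f₁ + f₂).
v_s = 348 × (2.58 − 1.57)/(2.58 + 1.57) = 348 × 1.01/4.15 ≈ 85 m/s.

85 m/s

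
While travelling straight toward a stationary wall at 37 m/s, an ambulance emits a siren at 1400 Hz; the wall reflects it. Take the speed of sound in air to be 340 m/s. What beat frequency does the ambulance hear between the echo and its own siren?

The wall receives the sound from a moving source: f₁ = f₀ · v/(v − v_e) = 1400 × 340/303 ≈ 1571 Hz.
On the return leg the ambulance is a moving observer: f₂ = f₁ · (v + v_e)/v = 1571 × 377/340 ≈ 1742 Hz.
Equivalently f₂ = f₀ · (v + v_e)/(v − v_e).
Beat against the emitted tone: |f₂ − f₀| = 2v_e·f₀/(v − v_e) = 2 × 37 × 1400/303 ≈ 342 Hz.

342 Hz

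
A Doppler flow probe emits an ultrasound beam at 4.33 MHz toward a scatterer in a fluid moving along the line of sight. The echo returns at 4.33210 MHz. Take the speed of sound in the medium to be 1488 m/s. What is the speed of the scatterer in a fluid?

0.36 m/s

Double Doppler shift off a moving reflector: f₂ = f₀ · (v + u)/(v − u) (u > 0 toward emitter).
Rearranging, u = v · (f₂ − f₀)/(f₂ + f₀) = 1488 × 0.00210/8.66210 ≈ 0.36 m/s.
So the scatterer in a fluid is moving at 0.36 m/s toward the emitter.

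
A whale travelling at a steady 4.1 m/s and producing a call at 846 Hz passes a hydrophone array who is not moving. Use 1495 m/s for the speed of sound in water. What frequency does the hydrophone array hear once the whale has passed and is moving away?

Receding: f₂ = f · v/(v + v_s) = 846 × 1495/1499.1 ≈ 844 Hz.

844 Hz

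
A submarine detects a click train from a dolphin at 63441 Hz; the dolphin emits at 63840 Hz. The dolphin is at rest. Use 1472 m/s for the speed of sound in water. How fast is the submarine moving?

9.2 m/s

f' < f, so the submarine is receding.
f' = f · (v − v_o)/v ⇒ v_o = v · |f'/f − 1|.
v_o = 1472 × |63441/63840 − 1| = 1472 × 0.00625 ≈ 9.2 m/s.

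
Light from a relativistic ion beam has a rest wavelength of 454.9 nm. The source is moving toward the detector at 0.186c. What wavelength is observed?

376.9 nm

Relativistic Doppler for wavelength: λ' = λ₀ · √((1 − β)/(1 + β)).
λ' = 454.9 × √(0.8140/1.1860) = 454.9 × 0.82846 ≈ 376.9 nm.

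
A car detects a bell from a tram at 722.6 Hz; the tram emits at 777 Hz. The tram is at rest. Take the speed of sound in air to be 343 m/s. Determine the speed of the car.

f' < f, so the car is receding.
f' = f · (v − v_o)/v ⇒ v_o = v · |f'/f − 1|.
v_o = 343 × |722.6/777 − 1| = 343 × 0.07001 ≈ 24.0 m/s.

24.0 m/s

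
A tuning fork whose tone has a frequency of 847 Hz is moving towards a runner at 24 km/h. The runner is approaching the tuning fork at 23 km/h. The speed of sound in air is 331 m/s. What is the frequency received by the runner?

881 Hz

24 km/h = 6.667 m/s; 23 km/h = 6.389 m/s.
With source approaching and observer approaching, f' = f · (v + v_o)/(v − v_s).
f' = 847 × (331 + 6.389)/(331 − 6.667) = 847 × 337.39/324.33 ≈ 881 Hz.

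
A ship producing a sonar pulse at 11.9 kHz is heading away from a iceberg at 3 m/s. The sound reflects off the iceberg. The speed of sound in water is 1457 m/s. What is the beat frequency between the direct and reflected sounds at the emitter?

The iceberg receives the sound from a moving source: f₁ = f₀ · v/(v + v_e) = 11.9 × 1457/1460 ≈ 11.8755 kHz.
On the return leg the ship is a moving observer: f₂ = f₁ · (v − v_e)/v = 11.8755 × 1454/1457 ≈ 11.8511 kHz.
Beat against the emitted tone (with f₀ = 11900 Hz): |f₂ − f₀| = 2v_e·f₀/(v + v_e) = 2 × 3 × 11900/1460 ≈ 48.9 Hz.

48.9 Hz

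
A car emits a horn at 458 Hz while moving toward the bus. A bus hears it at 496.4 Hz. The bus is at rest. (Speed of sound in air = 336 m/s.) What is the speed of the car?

f' = f · v/(v − v_s) ⇒ v_s = v · |1 − f/f'|.
v_s = 336 × |1 − 458/496.4| = 336 × 0.07736 ≈ 26 m/s.

26 m/s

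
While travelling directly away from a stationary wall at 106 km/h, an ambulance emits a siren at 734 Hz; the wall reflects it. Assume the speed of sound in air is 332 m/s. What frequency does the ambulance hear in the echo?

614 Hz

106 km/h = 29.44 m/s.
The wall receives the sound from a moving source: f₁ = f₀ · v/(v + v_e) = 734 × 332/361.44 ≈ 674 Hz.
On the return leg the ambulance is a moving observer: f₂ = f₁ · (v − v_e)/v = 674 × 302.56/332 ≈ 614 Hz.
Equivalently f₂ = f₀ · (v − v_e)/(v + v_e).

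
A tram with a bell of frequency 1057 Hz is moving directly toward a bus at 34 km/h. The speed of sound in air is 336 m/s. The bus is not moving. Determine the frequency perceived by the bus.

1088 Hz

34 km/h = 9.444 m/s.
Moving source, stationary observer: f' = f · v/(v − v_s) since the source is approaching.
f' = 1057 × 336/(336 − 9.444) = 1057 × 336/326.6 ≈ 1088 Hz.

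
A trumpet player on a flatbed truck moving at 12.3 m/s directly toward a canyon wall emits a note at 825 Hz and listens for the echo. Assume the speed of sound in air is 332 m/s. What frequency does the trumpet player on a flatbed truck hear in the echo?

888 Hz

The canyon wall receives the sound from a moving source: f₁ = f₀ · v/(v − v_e) = 825 × 332/319.7 ≈ 857 Hz.
On the return leg the trumpet player on a flatbed truck is a moving observer: f₂ = f₁ · (v + v_e)/v = 857 × 344.3/332 ≈ 888 Hz.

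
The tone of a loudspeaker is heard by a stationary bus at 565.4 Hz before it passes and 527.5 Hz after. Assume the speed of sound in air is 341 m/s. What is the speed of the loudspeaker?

11.8 m/s

f₁/f₂ = (v + v_s)/(v − v_s), so v_s = v · (f₁ − f₂)/(f₁ + f₂).
v_s = 341 × (565.4 − 527.5)/(565.4 + 527.5) = 341 × 37.9/1092.9 ≈ 11.8 m/s.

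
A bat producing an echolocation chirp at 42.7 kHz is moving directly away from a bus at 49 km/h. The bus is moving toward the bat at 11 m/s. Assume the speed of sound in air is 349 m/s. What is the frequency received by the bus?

42.4 kHz

49 km/h = 13.61 m/s.
General Doppler shift: f' = f · (v + v_o)/(v + v_s).
f' = 42.7 × (349 + 11)/(349 + 13.61) = 42.7 × 360/362.61 ≈ 42.4 kHz.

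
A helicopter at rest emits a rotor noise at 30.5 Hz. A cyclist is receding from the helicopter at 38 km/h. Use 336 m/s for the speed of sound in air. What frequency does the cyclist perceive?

38 km/h = 10.56 m/s.
Moving observer, stationary source: f' = f · (v − v_o)/v.
f' = 30.5 × (336 − 10.56)/336 = 30.5 × 325.44/336 ≈ 29.5 Hz.

29.5 Hz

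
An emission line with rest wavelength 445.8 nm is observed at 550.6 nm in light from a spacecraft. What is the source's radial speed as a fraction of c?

0.208c

λ'/λ₀ = 1.2351 > 1 (redshift), so the source is receding.
λ'/λ₀ = √((1 + β)/(1 − β)) for a receding source ⇒ β = (r² − 1)/(r² + 1) with r = λ'/λ₀.
β = (1.5254 − 1)/(1.5254 + 1) ≈ 0.208.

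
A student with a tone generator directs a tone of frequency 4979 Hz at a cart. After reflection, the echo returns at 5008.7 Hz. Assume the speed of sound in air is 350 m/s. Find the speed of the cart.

Double Doppler shift off a moving reflector: f₂ = f₀ · (v + u)/(v − u) (u > 0 toward emitter).
Rearranging, u = v · (f₂ − f₀)/(f₂ + f₀) = 350 × 29.7/9987.7 ≈ 1.04 m/s.
So the cart is moving at 1.04 m/s toward the emitter.

1.04 m/s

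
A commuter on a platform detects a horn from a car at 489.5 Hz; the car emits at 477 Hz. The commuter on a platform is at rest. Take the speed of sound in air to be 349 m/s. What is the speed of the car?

f' > f, so the car is approaching.
f' = f · v/(v − v_s) ⇒ v_s = v · |1 − f/f'|.
v_s = 349 × |1 − 477/489.5| = 349 × 0.02554 ≈ 8.9 m/s.

8.9 m/s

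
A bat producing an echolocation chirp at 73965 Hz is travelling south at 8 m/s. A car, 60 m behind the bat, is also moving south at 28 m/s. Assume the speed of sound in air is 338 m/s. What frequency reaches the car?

The car is behind, so the bat is moving away from it while the car is moving toward the bat.
General Doppler shift: f' = f · (v + v_o)/(v + v_s).
f' = 73965 × (338 + 28)/(338 + 8) = 73965 × 366/346 ≈ 78240 Hz.

78240 Hz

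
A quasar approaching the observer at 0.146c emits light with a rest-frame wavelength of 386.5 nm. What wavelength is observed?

333.6 nm

Relativistic Doppler for wavelength: λ' = λ₀ · √((1 − β)/(1 + β)).
λ' = 386.5 × √(0.8540/1.1460) = 386.5 × 0.86325 ≈ 333.6 nm.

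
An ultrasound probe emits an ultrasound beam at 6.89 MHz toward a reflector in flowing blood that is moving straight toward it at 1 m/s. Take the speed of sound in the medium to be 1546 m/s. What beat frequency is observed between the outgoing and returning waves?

The reflector in flowing blood first receives the wave as a moving observer: f₁ = f₀ · (v + u)/v = 6.89 × (1546 + 1)/1546 ≈ 6.89446 MHz.
The reflection then acts as a moving source: f₂ = f₁ · v/(v − u) ≈ 6.89892 MHz.
Beat frequency (with f₀ = 6890000 Hz): |f₂ − f₀| = 2u·f₀/(v − u) = 2 × 1 × 6890000/1545 ≈ 8919 Hz.

8919 Hz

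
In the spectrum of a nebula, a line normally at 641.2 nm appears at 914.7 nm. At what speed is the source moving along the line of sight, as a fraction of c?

0.341c

λ'/λ₀ = 1.4265 > 1 (redshift), so the source is receding.
λ'/λ₀ = √((1 + β)/(1 − β)) for a receding source ⇒ β = (r² − 1)/(r² + 1) with r = λ'/λ₀.
β = (2.0350 − 1)/(2.0350 + 1) ≈ 0.341.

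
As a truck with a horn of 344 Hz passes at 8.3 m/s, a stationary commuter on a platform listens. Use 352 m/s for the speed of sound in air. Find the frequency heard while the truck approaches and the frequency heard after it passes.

352 Hz approaching; 336 Hz receding

Approaching: f₁ = f · v/(v − v_s) = 344 × 352/343.7 ≈ 352 Hz.
Receding: f₂ = f · v/(v + v_s) = 344 × 352/360.3 ≈ 336 Hz.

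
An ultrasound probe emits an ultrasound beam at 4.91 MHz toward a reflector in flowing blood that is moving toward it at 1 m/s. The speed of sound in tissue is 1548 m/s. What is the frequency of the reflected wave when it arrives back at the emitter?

4.916 MHz

At the reflector in flowing blood (a moving observer), f₁ = f₀ · (v + u)/v = 4.91 × 1549/1548 ≈ 4.913 MHz.
The reflection then acts as a moving source: f₂ = f₁ · v/(v − u) ≈ 4.916 MHz.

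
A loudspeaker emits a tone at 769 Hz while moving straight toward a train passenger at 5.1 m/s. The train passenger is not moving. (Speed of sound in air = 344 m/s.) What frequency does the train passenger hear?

781 Hz

Moving source, stationary observer: f' = f · v/(v − v_s) since the source is approaching.
f' = 769 × 344/(344 − 5.1) = 769 × 344/338.9 ≈ 781 Hz.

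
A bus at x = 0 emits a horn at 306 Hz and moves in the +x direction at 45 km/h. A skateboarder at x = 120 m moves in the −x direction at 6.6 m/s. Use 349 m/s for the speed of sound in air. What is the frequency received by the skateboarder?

323 Hz

45 km/h = 12.5 m/s.
The observer lies on the +x side, so the source is heading toward the observer and the observer is heading toward the source.
General Doppler shift: f' = f · (v + v_o)/(v − v_s).
f' = 306 × (349 + 6.6)/(349 − 12.5) = 306 × 355.6/336.5 ≈ 323 Hz.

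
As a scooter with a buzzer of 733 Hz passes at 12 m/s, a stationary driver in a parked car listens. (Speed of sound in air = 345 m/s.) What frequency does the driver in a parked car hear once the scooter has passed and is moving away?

708 Hz

Receding: f₂ = f · v/(v + v_s) = 733 × 345/357 ≈ 708 Hz.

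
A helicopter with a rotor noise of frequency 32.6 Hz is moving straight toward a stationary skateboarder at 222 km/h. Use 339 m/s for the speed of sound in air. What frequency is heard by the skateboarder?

222 km/h = 61.67 m/s.
Moving source, stationary observer: f' = f · v/(v − v_s) since the source is approaching.
f' = 32.6 × 339/(339 − 61.67) = 32.6 × 339/277.3 ≈ 39.8 Hz.

39.8 Hz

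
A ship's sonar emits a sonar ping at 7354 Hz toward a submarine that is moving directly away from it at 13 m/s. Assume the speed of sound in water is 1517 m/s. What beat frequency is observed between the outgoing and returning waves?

125 Hz

The submarine first receives the wave as a moving observer: f₁ = f₀ · (v − u)/v = 7354 × (1517 − 13)/1517 ≈ 7291.0 Hz.
On reflection it acts as a source moving away from the stationary detector: f₂ = f₁ · v/(v + u) = 7291.0 × 1517/1530 ≈ 7229.0 Hz.
Beat frequency: |f₂ − f₀| = 2u·f₀/(v + u) = 2 × 13 × 7354/1530 ≈ 125 Hz.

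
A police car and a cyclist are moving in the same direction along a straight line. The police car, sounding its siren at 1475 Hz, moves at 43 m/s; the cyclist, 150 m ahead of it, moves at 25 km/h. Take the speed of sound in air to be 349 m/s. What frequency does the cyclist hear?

1649 Hz

25 km/h = 6.944 m/s.
The cyclist is ahead, so the police car is moving toward it while the cyclist is moving away from the police car.
Both move, so f' = f · (v − v_o)/(v − v_s).
f' = 1475 × (349 − 6.944)/(349 − 43) = 1475 × 342.06/306 ≈ 1649 Hz.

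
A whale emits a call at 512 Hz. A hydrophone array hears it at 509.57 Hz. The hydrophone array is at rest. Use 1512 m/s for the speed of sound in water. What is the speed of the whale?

7.2 m/s

f' < f, so the whale is receding.
f' = f · v/(v + v_s) ⇒ v_s = v · |1 − f/f'|.
v_s = 1512 × |1 − 512/509.57| = 1512 × 0.004769 ≈ 7.2 m/s.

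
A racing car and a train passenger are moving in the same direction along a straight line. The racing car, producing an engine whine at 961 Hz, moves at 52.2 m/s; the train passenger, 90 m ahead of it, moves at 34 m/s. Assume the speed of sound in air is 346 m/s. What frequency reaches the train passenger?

The train passenger is ahead, so the racing car is moving toward it while the train passenger is moving away from the racing car.
With source approaching and observer receding, f' = f · (v − v_o)/(v − v_s).
f' = 961 × (346 − 34)/(346 − 52.2) = 961 × 312/293.8 ≈ 1021 Hz.

1021 Hz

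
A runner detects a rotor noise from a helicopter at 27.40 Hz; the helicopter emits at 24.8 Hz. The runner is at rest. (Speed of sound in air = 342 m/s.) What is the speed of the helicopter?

32 m/s

f' > f, so the helicopter is approaching.
f' = f · v/(v − v_s) ⇒ v_s = v · |1 − f/f'|.
v_s = 342 × |1 − 24.8/27.40| = 342 × 0.09489 ≈ 32 m/s.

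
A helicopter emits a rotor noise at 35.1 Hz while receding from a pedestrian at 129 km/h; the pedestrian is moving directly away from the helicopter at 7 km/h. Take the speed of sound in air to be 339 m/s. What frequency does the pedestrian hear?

31.6 Hz

129 km/h = 35.83 m/s; 7 km/h = 1.944 m/s.
Both move, so f' = f · (v − v_o)/(v + v_s).
f' = 35.1 × (339 − 1.944)/(339 + 35.83) = 35.1 × 337.06/374.83 ≈ 31.6 Hz.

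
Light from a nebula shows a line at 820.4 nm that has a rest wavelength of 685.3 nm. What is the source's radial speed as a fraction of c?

λ'/λ₀ = 1.1971 > 1 (redshift), so the source is receding.
λ'/λ₀ = √((1 + β)/(1 − β)) for a receding source ⇒ β = (r² − 1)/(r² + 1) with r = λ'/λ₀.
β = (1.4331 − 1)/(1.4331 + 1) ≈ 0.178.

0.178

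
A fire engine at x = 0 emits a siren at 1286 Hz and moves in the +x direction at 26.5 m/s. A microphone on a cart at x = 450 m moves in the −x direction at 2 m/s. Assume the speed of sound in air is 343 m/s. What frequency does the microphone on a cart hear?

1402 Hz

The observer lies on the +x side, so the source is heading toward the observer and the observer is heading toward the source.
With source approaching and observer approaching, f' = f · (v + v_o)/(v − v_s).
f' = 1286 × (343 + 2)/(343 − 26.5) = 1286 × 345/316.5 ≈ 1402 Hz.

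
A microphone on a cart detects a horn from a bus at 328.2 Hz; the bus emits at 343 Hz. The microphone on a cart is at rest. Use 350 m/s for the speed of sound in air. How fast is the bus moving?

15.8 m/s

f' < f, so the bus is receding.
f' = f · v/(v + v_s) ⇒ v_s = v · |1 − f/f'|.
v_s = 350 × |1 − 343/328.2| = 350 × 0.04509 ≈ 15.8 m/s.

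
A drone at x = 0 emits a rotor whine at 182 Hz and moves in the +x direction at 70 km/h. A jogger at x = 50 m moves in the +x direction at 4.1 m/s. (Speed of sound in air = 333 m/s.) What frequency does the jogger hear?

191 Hz

70 km/h = 19.44 m/s.
The observer lies on the +x side, so the source is heading toward the observer and the observer is heading away from the source.
With source approaching and observer receding, f' = f · (v − v_o)/(v − v_s).
f' = 182 × (333 − 4.1)/(333 − 19.44) = 182 × 328.9/313.56 ≈ 191 Hz.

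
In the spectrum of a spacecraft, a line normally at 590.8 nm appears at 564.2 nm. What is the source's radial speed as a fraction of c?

0.046c

λ'/λ₀ = 0.9550 < 1 (blueshift), so the source is approaching.
λ'/λ₀ = √((1 − β)/(1 + β)) for an approaching source ⇒ β = (1 − r²)/(1 + r²) with r = λ'/λ₀.
β = (1 − 0.9120)/(1 + 0.9120) ≈ 0.046.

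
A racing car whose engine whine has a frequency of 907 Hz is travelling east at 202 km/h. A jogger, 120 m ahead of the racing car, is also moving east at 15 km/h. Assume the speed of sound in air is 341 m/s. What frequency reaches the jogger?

1072 Hz

202 km/h = 56.11 m/s; 15 km/h = 4.167 m/s.
The jogger is ahead, so the racing car is moving toward it while the jogger is moving away from the racing car.
Both move, so f' = f · (v − v_o)/(v − v_s).
f' = 907 × (341 − 4.167)/(341 − 56.11) = 907 × 336.83/284.89 ≈ 1072 Hz.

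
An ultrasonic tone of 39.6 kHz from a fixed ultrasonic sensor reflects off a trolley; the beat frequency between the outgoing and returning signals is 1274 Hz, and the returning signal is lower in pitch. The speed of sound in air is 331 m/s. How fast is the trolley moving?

Double Doppler shift off a moving reflector: f₂ = f₀ · (v + u)/(v − u) (u > 0 toward emitter).
Returning signal is lower, so f₂ = f₀ − Δf = 39600 − 1274 = 38326 Hz.
Rearranging, u = v · (f₂ − f₀)/(f₂ + f₀) = 331 × -1274/77926 ≈ -5.4 m/s.
So the trolley is moving at 5.4 m/s away from the emitter.

5.4 m/s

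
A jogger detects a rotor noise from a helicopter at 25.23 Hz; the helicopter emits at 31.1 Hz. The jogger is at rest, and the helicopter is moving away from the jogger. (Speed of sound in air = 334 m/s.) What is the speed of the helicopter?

78 m/s

f' = f · v/(v + v_s) ⇒ v_s = v · |1 − f/f'|.
v_s = 334 × |1 − 31.1/25.23| = 334 × 0.2327 ≈ 78 m/s.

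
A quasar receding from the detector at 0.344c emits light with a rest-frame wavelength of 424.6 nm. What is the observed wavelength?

Relativistic Doppler for wavelength: λ' = λ₀ · √((1 + β)/(1 − β)).
λ' = 424.6 × √(1.3440/0.6560) = 424.6 × 1.43136 ≈ 607.8 nm.

607.8 nm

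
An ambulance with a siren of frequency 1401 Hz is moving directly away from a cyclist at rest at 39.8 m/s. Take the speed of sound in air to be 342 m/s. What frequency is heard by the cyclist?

Only the source moves, away from the listener, so f' = f · v/(v + v_s).
f' = 1401 × 342/(342 + 39.8) = 1401 × 342/381.8 ≈ 1255 Hz.

1255 Hz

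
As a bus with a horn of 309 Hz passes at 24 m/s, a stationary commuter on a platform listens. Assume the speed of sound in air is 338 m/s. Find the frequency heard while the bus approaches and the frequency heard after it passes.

333 Hz approaching; 289 Hz receding

Approaching: f₁ = f · v/(v − v_s) = 309 × 338/314 ≈ 333 Hz.
Receding: f₂ = f · v/(v + v_s) = 309 × 338/362 ≈ 289 Hz.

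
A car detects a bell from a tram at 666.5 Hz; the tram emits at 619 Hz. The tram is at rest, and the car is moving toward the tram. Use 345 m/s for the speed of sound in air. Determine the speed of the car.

f' = f · (v + v_o)/v ⇒ v_o = v · |f'/f − 1|.
v_o = 345 × |666.5/619 − 1| = 345 × 0.07674 ≈ 26 m/s.

26 m/s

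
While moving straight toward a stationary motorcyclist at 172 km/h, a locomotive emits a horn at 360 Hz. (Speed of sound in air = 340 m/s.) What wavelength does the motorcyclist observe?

172 km/h = 47.78 m/s.
Moving source, stationary observer: f' = f · v/(v − v_s) since the source is approaching.
f' = 360 × 340/(340 − 47.78) ≈ 419 Hz.
λ' = v/f' = 340/418.859 ≈ 81.2 cm.

81.2 cm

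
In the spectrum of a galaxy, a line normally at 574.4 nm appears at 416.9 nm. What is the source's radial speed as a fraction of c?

λ'/λ₀ = 0.7258 < 1 (blueshift), so the source is approaching.
λ'/λ₀ = √((1 − β)/(1 + β)) for an approaching source ⇒ β = (1 − r²)/(1 + r²) with r = λ'/λ₀.
β = (1 − 0.5268)/(1 + 0.5268) ≈ 0.310.

0.310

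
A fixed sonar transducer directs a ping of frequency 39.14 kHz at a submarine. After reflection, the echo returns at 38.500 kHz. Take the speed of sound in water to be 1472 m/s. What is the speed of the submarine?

Double Doppler shift off a moving reflector: f₂ = f₀ · (v + u)/(v − u) (u > 0 toward emitter).
Rearranging, u = v · (f₂ − f₀)/(f₂ + f₀) = 1472 × -0.640/77.640 ≈ -12.1 m/s.
So the submarine is moving at 12.1 m/s away from the emitter.

12.1 m/s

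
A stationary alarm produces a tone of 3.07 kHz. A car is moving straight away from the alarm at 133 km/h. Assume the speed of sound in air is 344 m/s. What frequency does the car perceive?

133 km/h = 36.94 m/s.
Moving observer, stationary source: f' = f · (v − v_o)/v.
f' = 3.07 × (344 − 36.94)/344 = 3.07 × 307.06/344 ≈ 2.74 kHz.

2.74 kHz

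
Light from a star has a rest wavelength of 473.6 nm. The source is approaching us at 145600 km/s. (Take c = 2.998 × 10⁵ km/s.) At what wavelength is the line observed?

β = v/c = 145600/299800 = 0.4857.
Relativistic Doppler for wavelength: λ' = λ₀ · √((1 − β)/(1 + β)).
λ' = 473.6 × √(0.5143/1.4857) = 473.6 × 0.58839 ≈ 278.7 nm.

278.7 nm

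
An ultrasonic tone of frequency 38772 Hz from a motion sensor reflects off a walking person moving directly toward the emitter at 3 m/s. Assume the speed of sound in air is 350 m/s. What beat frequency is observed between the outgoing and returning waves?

670 Hz

The walking person first receives the wave as a moving observer: f₁ = f₀ · (v + u)/v = 38772 × (350 + 3)/350 ≈ 39104 Hz.
The reflection then acts as a moving source: f₂ = f₁ · v/(v − u) ≈ 39442 Hz.
Equivalently f₂ = f₀ · (v + u)/(v − u).
Beat frequency: |f₂ − f₀| = 2u·f₀/(v − u) = 2 × 3 × 38772/347 ≈ 670 Hz.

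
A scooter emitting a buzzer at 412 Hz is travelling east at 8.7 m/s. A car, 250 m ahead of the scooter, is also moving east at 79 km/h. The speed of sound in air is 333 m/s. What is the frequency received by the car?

79 km/h = 21.94 m/s.
The car is ahead, so the scooter is moving toward it while the car is moving away from the scooter.
Both move, so f' = f · (v − v_o)/(v − v_s).
f' = 412 × (333 − 21.94)/(333 − 8.7) = 412 × 311.06/324.3 ≈ 395 Hz.

395 Hz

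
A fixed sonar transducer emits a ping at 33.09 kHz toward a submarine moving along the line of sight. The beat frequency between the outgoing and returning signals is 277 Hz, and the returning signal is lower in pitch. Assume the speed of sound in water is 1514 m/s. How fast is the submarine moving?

Double Doppler shift off a moving reflector: f₂ = f₀ · (v + u)/(v − u) (u > 0 toward emitter).
Returning signal is lower, so f₂ = f₀ − Δf = 33090 − 277 = 32813 Hz.
Rearranging, u = v · (f₂ − f₀)/(f₂ + f₀) = 1514 × -277/65903 ≈ -6.4 m/s.
So the submarine is moving at 6.4 m/s away from the emitter.

6.4 m/s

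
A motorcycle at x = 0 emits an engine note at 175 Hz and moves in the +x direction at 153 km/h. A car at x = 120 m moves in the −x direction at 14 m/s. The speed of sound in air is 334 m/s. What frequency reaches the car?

153 km/h = 42.5 m/s.
The observer lies on the +x side, so the source is heading toward the observer and the observer is heading toward the source.
Both move, so f' = f · (v + v_o)/(v − v_s).
f' = 175 × (334 + 14)/(334 − 42.5) = 175 × 348/291.5 ≈ 209 Hz.

209 Hz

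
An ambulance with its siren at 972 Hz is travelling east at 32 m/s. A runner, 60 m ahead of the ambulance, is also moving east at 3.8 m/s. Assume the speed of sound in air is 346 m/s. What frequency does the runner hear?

The runner is ahead, so the ambulance is moving toward it while the runner is moving away from the ambulance.
With source approaching and observer receding, f' = f · (v − v_o)/(v − v_s).
f' = 972 × (346 − 3.8)/(346 − 32) = 972 × 342.2/314 ≈ 1059 Hz.

1059 Hz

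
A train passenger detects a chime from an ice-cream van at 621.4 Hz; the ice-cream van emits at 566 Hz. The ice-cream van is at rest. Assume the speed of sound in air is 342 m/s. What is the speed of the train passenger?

33 m/s

f' > f, so the train passenger is approaching.
f' = f · (v + v_o)/v ⇒ v_o = v · |f'/f − 1|.
v_o = 342 × |621.4/566 − 1| = 342 × 0.09788 ≈ 33 m/s.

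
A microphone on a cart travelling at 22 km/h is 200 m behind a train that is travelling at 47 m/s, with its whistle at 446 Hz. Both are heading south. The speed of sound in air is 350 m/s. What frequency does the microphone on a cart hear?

22 km/h = 6.111 m/s.
The microphone on a cart is behind, so the train is moving away from it while the microphone on a cart is moving toward the train.
Both move, so f' = f · (v + v_o)/(v + v_s).
f' = 446 × (350 + 6.111)/(350 + 47) = 446 × 356.11/397 ≈ 400 Hz.

400 Hz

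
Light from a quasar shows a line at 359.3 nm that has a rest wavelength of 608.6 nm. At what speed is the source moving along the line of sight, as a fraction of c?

λ'/λ₀ = 0.5904 < 1 (blueshift), so the source is approaching.
λ'/λ₀ = √((1 − β)/(1 + β)) for an approaching source ⇒ β = (1 − r²)/(1 + r²) with r = λ'/λ₀.
β = (1 − 0.3485)/(1 + 0.3485) ≈ 0.483.

0.483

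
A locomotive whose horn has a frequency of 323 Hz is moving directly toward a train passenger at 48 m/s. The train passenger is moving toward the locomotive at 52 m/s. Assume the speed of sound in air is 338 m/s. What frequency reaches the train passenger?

Both move, so f' = f · (v + v_o)/(v − v_s).
f' = 323 × (338 + 52)/(338 − 48) = 323 × 390/290 ≈ 434 Hz.

434 Hz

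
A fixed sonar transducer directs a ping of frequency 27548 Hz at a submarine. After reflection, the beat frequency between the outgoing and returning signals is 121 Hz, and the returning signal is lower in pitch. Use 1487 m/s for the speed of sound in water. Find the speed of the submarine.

Double Doppler shift off a moving reflector: f₂ = f₀ · (v + u)/(v − u) (u > 0 toward emitter).
Returning signal is lower, so f₂ = f₀ − Δf = 27548 − 121 = 27427 Hz.
Rearranging, u = v · (f₂ − f₀)/(f₂ + f₀) = 1487 × -121/54975 ≈ -3.3 m/s.
So the submarine is moving at 3.3 m/s away from the emitter.

3.3 m/s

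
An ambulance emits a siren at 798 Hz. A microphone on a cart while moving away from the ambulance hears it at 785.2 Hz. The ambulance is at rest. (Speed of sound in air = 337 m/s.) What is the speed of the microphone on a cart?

f' = f · (v − v_o)/v ⇒ v_o = v · |f'/f − 1|.
v_o = 337 × |785.2/798 − 1| = 337 × 0.01604 ≈ 5.4 m/s.

5.4 m/s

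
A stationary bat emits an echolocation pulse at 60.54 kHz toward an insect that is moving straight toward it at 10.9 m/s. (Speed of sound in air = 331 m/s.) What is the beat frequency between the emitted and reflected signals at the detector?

At the insect (a moving observer), f₁ = f₀ · (v + u)/v = 60.54 × 341.9/331 ≈ 62.53 kHz.
The reflection then acts as a moving source: f₂ = f₁ · v/(v − u) ≈ 64.66 kHz.
Equivalently f₂ = f₀ · (v + u)/(v − u).
Beat frequency (with f₀ = 60540 Hz): |f₂ − f₀| = 2u·f₀/(v − u) = 2 × 10.9 × 60540/320.1 ≈ 4123 Hz.

4123 Hz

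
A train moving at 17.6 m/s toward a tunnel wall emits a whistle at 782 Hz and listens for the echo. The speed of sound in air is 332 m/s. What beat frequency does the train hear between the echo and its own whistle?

The tunnel wall receives the sound from a moving source: f₁ = f₀ · v/(v − v_e) = 782 × 332/314.4 ≈ 825.8 Hz.
On the return leg the train is a moving observer: f₂ = f₁ · (v + v_e)/v = 825.8 × 349.6/332 ≈ 869.6 Hz.
Equivalently f₂ = f₀ · (v + v_e)/(v − v_e).
Beat against the emitted tone: |f₂ − f₀| = 2v_e·f₀/(v − v_e) = 2 × 17.6 × 782/314.4 ≈ 88 Hz.

88 Hz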